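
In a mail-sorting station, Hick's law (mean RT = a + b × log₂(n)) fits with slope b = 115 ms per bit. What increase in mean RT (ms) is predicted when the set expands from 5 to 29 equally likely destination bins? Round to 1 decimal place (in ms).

The intercept a cancels: ΔRT = b·(log₂ n₂ − log₂ n₁) = b·log₂(n₂/n₁).
log₂(29) − log₂(5) = 4.8580 − 2.3219 = 2.5361.
ΔRT = 115 × 2.5361 = 291.646 ms.

291.6 ms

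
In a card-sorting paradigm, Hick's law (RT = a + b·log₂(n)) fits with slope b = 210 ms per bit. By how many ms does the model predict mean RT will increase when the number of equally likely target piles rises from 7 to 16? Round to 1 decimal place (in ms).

The intercept a cancels: ΔRT = b·(log₂ n₂ − log₂ n₁) = b·log₂(n₂/n₁).
log₂(16) − log₂(7) = 4 − 2.8074 = 1.1926.
ΔRT = 210 × 1.1926 = 250.455 ms.

250.5 ms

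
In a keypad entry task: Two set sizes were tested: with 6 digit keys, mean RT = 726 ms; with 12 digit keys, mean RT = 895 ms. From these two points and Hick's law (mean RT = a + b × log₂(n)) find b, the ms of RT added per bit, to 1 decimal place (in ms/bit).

169.0 ms/bit

b = (RT₂ − RT₁)/(log₂ n₂ − log₂ n₁) = (895 − 726)/(3.5850 − 2.5850) = 169.000 ms/bit.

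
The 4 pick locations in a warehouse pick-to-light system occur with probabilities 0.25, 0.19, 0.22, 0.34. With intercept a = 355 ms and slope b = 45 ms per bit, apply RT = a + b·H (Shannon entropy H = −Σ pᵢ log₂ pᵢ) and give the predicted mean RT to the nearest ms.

H = 0.25·log₂(1/0.25) + 0.19·log₂(1/0.19) + 0.22·log₂(1/0.22) + 0.34·log₂(1/0.34) = 1.9650 bits.
RT = 355 + 45 × 1.9650 = 443.42 ms.

443 ms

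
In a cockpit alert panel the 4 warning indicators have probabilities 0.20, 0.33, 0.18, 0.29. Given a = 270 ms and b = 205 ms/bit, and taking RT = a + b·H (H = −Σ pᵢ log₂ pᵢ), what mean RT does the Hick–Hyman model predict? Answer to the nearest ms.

H = 0.20·log₂(1/0.20) + 0.33·log₂(1/0.33) + 0.18·log₂(1/0.18) + 0.29·log₂(1/0.29) = 1.9554 bits.
RT = 270 + 205 × 1.9554 = 670.86 ms.

671 ms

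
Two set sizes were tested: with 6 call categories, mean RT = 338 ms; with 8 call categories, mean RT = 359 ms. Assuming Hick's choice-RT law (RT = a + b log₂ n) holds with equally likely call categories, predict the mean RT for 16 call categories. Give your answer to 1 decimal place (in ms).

409.6 ms

With log₂ n on the abscissa the relation is linear; from the two conditions:
  b = (359 − 338) / (log₂ 8 − log₂ 6) = 21 / (3 − 2.5850) = 50.598 ms/bit
  a = 338 − 50.598 × 2.5850 = 207.206 ms
Then RT(16) = 207.206 + 50.598 × log₂ 16 = 207.206 + 50.598 × 4 ≈ 409.598 ms.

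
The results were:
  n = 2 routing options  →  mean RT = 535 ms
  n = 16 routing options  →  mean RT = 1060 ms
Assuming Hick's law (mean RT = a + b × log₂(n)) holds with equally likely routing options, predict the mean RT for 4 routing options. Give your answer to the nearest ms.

RT is linear in log₂ n, so two points fix the line:
  b = (1060 − 535) / (log₂ 16 − log₂ 2) = 525 / (4 − 1) = 175 ms/bit
  a = 535 − 175 × 1 = 360 ms
Then RT(4) = 360 + 175 × log₂ 4 = 360 + 175 × 2 ≈ 710.000 ms.

710 ms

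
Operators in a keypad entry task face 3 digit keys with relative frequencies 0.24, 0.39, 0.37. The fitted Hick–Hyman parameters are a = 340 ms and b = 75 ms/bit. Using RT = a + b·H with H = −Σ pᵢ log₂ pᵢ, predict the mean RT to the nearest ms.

H = 0.24·log₂(1/0.24) + 0.39·log₂(1/0.39) + 0.37·log₂(1/0.37) = 1.5547 bits.
RT = 340 + 75 × 1.5547 = 456.60 ms.

457 ms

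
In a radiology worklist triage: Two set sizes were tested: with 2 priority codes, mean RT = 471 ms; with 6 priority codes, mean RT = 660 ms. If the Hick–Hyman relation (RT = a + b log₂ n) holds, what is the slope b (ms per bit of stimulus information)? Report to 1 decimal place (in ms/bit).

119.2 ms/bit

Slope: b = (660 − 471) / (log₂ 6 − log₂ 2) = 189/1.5850 = 119.246 ms/bit.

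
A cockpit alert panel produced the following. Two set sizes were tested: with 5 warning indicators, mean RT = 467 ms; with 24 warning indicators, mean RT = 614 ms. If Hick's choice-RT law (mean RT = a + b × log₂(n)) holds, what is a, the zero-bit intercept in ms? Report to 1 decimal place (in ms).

316.2 ms

b = (RT₂ − RT₁)/(log₂ n₂ − log₂ n₁) = (614 − 467)/(4.5850 − 2.3219) = 64.957 ms/bit.
a = RT₁ − b·log₂ n₁ = 467 − 64.957 × 2.3219 = 316.174 ms.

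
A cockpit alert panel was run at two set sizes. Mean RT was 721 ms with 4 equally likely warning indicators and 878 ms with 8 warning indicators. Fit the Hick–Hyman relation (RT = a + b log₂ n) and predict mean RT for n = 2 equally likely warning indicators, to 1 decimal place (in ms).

564.0 ms

Fit slope and intercept:
  b = (878 − 721) / (log₂ 8 − log₂ 4) = 157 / (3 − 2) = 157.000 ms/bit
  a = 721 − 157.000 × 2 = 407.000 ms
Then RT(2) = 407.000 + 157.000 × log₂ 2 = 407.000 + 157.000 × 1 ≈ 564.000 ms.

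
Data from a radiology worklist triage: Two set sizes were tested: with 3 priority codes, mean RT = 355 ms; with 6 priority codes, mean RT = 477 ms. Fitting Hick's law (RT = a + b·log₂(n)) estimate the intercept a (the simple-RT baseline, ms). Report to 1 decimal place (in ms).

Slope: b = (477 − 355) / (log₂ 6 − log₂ 3) = 122/1.0000 = 122.000 ms/bit.
Intercept: a = 355 − 122.000·log₂(3) = 161.635 ms.

161.6 ms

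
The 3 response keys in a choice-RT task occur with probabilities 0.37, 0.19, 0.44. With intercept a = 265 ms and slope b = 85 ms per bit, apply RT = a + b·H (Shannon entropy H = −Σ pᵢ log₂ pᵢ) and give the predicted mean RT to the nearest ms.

393 ms

H = 0.37·log₂(1/0.37) + 0.19·log₂(1/0.19) + 0.44·log₂(1/0.44) = 1.5071 bits.
RT = 265 + 85 × 1.5071 = 393.10 ms.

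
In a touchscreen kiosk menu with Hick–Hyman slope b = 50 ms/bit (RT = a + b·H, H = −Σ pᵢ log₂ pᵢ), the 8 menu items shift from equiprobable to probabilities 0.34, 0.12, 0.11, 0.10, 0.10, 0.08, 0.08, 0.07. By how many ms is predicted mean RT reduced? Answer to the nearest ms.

12 ms

The RT saving is b·ΔH. Equiprobable H₀ = log₂(8) = 3.0000 bits; with the given probabilities H = 2.7625 bits.
b·(H₀ − H) = 50 × (3.0000 − 2.7625) = 11.88 ms.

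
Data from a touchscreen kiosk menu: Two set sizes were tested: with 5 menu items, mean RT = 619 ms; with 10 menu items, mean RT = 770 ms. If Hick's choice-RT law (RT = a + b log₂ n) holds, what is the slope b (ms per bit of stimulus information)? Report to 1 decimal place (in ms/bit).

b = (RT₂ − RT₁)/(log₂ n₂ − log₂ n₁) = (770 − 619)/(3.3219 − 2.3219) = 151.000 ms/bit.

151.0 ms/bit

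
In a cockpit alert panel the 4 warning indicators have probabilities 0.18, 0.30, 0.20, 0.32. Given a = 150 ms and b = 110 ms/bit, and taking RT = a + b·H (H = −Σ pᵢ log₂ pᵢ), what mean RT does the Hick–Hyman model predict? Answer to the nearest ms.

Entropy contributions −pᵢ log₂ pᵢ: 0.4453, 0.5211, 0.4644, 0.5260; sum H = 1.9568 bits.
RT = a + bH = 150 + 110·1.9568 = 365.25 ms.

365 ms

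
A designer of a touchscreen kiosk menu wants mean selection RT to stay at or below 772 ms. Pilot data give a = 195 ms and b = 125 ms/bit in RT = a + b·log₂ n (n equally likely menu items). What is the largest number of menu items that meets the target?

24

125·log₂ n ≤ 772 − 195 = 577, giving log₂ n ≤ 4.6160 and n ≤ 24.522. The largest whole number is 24.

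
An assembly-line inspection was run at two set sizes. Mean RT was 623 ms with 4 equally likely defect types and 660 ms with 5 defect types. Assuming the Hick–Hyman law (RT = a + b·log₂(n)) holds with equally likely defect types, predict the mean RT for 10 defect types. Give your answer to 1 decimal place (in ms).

RT is linear in log₂ n, so two points fix the line:
  b = (660 − 623) / (log₂ 5 − log₂ 4) = 37 / (2.3219 − 2) = 114.932 ms/bit
  a = 623 − 114.932 × 2 = 393.135 ms
Then RT(10) = 393.135 + 114.932 × log₂ 10 = 393.135 + 114.932 × 3.3219 ≈ 774.932 ms.

774.9 ms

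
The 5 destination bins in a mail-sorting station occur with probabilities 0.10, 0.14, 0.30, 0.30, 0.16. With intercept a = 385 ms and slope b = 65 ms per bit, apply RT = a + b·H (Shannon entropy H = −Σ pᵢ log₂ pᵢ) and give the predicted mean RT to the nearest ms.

528 ms

H = 0.10·log₂(1/0.10) + 0.14·log₂(1/0.14) + 0.30·log₂(1/0.30) + 0.30·log₂(1/0.30) + 0.16·log₂(1/0.16) = 2.1945 bits.
RT = 385 + 65 × 2.1945 = 527.64 ms.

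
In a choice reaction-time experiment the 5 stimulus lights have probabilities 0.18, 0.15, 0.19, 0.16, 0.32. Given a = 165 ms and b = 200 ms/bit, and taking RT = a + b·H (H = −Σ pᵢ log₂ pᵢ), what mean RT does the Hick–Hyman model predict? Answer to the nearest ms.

617 ms

H = 0.18·log₂(1/0.18) + 0.15·log₂(1/0.15) + 0.19·log₂(1/0.19) + 0.16·log₂(1/0.16) + 0.32·log₂(1/0.32) = 2.2601 bits.
RT = 165 + 200 × 2.2601 = 617.03 ms.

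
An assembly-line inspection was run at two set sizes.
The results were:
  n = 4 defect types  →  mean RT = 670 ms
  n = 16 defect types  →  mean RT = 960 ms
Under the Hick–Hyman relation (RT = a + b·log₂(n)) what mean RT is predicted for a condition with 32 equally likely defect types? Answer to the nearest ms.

With log₂ n on the abscissa the relation is linear; from the two conditions:
  b = (960 − 670) / (log₂ 16 − log₂ 4) = 290 / (4 − 2) = 145 ms/bit
  a = 670 − 145 × 2 = 380 ms
Then RT(32) = 380 + 145 × log₂ 32 = 380 + 145 × 5 ≈ 1105.000 ms.

1105 ms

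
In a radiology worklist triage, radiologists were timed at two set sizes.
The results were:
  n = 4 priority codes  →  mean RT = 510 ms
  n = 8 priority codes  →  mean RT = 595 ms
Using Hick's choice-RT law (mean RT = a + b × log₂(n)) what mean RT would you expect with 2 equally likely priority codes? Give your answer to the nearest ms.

Fit slope and intercept:
  b = (595 − 510) / (log₂ 8 − log₂ 4) = 85 / (3 − 2) = 85 ms/bit
  a = 510 − 85 × 2 = 340 ms
Then RT(2) = 340 + 85 × log₂ 2 = 340 + 85 × 1 ≈ 425.000 ms.

425 ms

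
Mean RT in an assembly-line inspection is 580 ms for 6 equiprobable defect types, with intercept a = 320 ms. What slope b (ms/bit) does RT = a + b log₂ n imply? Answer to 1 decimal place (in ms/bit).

6 alternatives carry log₂ 6 = 2.5850 bits; the choice cost is 580 − 320 = 260 ms, so b = 260/2.5850 = 100.582 ms/bit.

100.6 ms/bit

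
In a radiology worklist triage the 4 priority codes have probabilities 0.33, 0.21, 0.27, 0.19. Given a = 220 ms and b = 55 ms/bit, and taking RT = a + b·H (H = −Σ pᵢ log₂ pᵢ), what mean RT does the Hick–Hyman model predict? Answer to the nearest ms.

328 ms

H = 0.33·log₂(1/0.33) + 0.21·log₂(1/0.21) + 0.27·log₂(1/0.27) + 0.19·log₂(1/0.19) = 1.9659 bits.
RT = 220 + 55 × 1.9659 = 328.12 ms.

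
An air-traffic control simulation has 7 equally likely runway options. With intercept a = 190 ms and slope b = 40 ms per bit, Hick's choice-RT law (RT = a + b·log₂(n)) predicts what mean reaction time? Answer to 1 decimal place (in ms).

log₂(7) = 2.8074 bits, so RT = 190 + 40 × 2.8074 ≈ 302.294 ms.

302.3 ms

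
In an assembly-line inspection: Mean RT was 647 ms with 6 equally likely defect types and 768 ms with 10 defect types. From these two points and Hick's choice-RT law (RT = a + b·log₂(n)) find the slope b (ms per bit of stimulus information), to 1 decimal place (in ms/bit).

b = (RT₂ − RT₁)/(log₂ n₂ − log₂ n₁) = (768 − 647)/(3.3219 − 2.5850) = 164.187 ms/bit.

164.2 ms/bit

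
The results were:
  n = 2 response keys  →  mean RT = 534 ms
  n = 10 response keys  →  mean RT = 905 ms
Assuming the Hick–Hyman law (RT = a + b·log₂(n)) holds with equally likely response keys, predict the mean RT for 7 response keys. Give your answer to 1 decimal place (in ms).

822.8 ms

With log₂ n on the abscissa the relation is linear; from the two conditions:
  b = (905 − 534) / (log₂ 10 − log₂ 2) = 371 / (3.3219 − 1) = 159.781 ms/bit
  a = 534 − 159.781 × 1 = 374.219 ms
Then RT(7) = 374.219 + 159.781 × log₂ 7 = 374.219 + 159.781 × 2.8074 ≈ 822.781 ms.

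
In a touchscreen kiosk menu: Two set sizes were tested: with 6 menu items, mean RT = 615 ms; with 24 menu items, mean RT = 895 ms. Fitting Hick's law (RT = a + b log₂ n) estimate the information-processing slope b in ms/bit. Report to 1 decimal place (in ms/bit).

140.0 ms/bit

The slope on a log₂ axis is (895 − 615) / (4.5850 − 2.5850) = 140.000 ms/bit.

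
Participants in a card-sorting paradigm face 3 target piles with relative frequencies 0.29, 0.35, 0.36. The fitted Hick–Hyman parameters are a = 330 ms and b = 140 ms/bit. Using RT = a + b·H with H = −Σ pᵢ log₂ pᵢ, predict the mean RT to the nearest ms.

551 ms

H = 0.29·log₂(1/0.29) + 0.35·log₂(1/0.35) + 0.36·log₂(1/0.36) = 1.5786 bits.
RT = 330 + 140 × 1.5786 = 551.01 ms.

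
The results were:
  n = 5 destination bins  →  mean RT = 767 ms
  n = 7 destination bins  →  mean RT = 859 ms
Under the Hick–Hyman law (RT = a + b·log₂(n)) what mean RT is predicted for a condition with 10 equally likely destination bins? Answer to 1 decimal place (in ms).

956.5 ms

RT is linear in log₂ n, so two points fix the line:
  b = (859 − 767) / (log₂ 7 − log₂ 5) = 92 / (2.8074 − 2.3219) = 189.524 ms/bit
  a = 767 − 189.524 × 2.3219 = 326.939 ms
Then RT(10) = 326.939 + 189.524 × log₂ 10 = 326.939 + 189.524 × 3.3219 ≈ 956.524 ms.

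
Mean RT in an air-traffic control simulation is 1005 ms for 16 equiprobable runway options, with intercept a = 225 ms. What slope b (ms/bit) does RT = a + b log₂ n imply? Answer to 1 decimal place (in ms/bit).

195.0 ms/bit

log₂(16) = 4 bits.
b = (RT − a)/log₂ n = (1005 − 225) / 4 = 195.000 ms/bit.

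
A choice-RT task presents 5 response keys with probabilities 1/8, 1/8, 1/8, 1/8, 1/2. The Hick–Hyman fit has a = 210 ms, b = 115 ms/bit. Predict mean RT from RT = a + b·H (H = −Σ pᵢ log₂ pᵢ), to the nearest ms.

H = −Σ pᵢ log₂ pᵢ = 0.125·3 + 0.125·3 + 0.125·3 + 0.125·3 + 0.5·1 = 2.000 bits.
RT = 210 + 115 × 2.000 = 440.00 ms.

440 ms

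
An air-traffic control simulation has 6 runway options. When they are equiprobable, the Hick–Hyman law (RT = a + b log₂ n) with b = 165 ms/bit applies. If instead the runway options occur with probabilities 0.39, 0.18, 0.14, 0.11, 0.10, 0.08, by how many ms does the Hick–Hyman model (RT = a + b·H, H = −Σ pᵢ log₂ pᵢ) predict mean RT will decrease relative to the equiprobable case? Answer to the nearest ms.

The RT saving is b·ΔH. Equiprobable H₀ = log₂(6) = 2.5850 bits; with the given probabilities H = 2.3462 bits.
b·(H₀ − H) = 165 × (2.5850 − 2.3462) = 39.40 ms.

39 ms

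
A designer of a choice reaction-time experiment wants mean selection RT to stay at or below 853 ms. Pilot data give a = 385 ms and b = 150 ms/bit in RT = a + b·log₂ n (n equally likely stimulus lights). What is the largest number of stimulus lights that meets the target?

8

150·log₂ n ≤ 853 − 385 = 468, giving log₂ n ≤ 3.1200 and n ≤ 8.694. The largest whole number is 8.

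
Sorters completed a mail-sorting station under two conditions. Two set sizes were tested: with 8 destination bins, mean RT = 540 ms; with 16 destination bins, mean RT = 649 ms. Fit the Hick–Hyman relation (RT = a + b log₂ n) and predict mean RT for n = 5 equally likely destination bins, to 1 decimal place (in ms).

RT is linear in log₂ n, so two points fix the line:
  b = (649 − 540) / (log₂ 16 − log₂ 8) = 109 / (4 − 3) = 109.000 ms/bit
  a = 540 − 109.000 × 3 = 213.000 ms
Then RT(5) = 213.000 + 109.000 × log₂ 5 = 213.000 + 109.000 × 2.3219 ≈ 466.090 ms.

466.1 ms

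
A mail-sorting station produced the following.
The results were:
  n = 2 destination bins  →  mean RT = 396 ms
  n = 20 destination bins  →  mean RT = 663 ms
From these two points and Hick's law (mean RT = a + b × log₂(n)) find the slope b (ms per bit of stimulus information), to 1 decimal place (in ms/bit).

80.4 ms/bit

The slope on a log₂ axis is (663 − 396) / (4.3219 − 1) = 80.375 ms/bit.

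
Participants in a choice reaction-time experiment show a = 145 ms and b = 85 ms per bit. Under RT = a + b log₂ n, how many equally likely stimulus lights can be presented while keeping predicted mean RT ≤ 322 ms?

4

Information budget: (322 − 145)/85 = 2.0824 bits, so n ≤ 2^2.0824 = 4.235 → at most 4.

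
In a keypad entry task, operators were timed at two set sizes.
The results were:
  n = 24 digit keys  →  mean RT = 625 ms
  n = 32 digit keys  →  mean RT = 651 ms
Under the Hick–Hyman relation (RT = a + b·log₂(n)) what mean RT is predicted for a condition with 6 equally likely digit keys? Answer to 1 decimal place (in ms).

RT is linear in log₂ n, so two points fix the line:
  b = (651 − 625) / (log₂ 32 − log₂ 24) = 26 / (5 − 4.5850) = 62.645 ms/bit
  a = 625 − 62.645 × 4.5850 = 337.775 ms
Then RT(6) = 337.775 + 62.645 × log₂ 6 = 337.775 + 62.645 × 2.5850 ≈ 499.710 ms.

499.7 ms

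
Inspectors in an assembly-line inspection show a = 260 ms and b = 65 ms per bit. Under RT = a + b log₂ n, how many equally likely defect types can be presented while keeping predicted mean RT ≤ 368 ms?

65·log₂ n ≤ 368 − 260 = 108, giving log₂ n ≤ 1.6615 and n ≤ 3.164. The largest whole number is 3.

3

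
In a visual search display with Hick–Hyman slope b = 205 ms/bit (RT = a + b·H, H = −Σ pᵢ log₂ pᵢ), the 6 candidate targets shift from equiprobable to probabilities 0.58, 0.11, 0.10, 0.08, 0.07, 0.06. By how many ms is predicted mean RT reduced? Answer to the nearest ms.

The RT saving is b·ΔH. Equiprobable H₀ = log₂(6) = 2.5850 bits; with the given probabilities H = 1.9419 bits.
b·(H₀ − H) = 205 × (2.5850 − 1.9419) = 131.83 ms.

132 ms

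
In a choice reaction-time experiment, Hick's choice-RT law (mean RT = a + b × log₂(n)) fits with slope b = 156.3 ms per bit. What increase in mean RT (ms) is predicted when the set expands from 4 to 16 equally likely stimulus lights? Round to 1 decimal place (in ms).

312.6 ms

ΔRT = (a + b log₂ n₂) − (a + b log₂ n₁) = b·(log₂ n₂ − log₂ n₁).
log₂(16) − log₂(4) = log₂(16/4) = log₂(4) = 2.
ΔRT = 156.3 × 2.0000 = 312.600 ms.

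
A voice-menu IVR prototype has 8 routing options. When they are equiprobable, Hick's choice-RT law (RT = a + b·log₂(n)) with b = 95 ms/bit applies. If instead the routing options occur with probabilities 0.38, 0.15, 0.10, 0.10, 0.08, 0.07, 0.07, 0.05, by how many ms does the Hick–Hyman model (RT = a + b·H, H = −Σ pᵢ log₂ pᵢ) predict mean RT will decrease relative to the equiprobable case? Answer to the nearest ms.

The RT saving is b·ΔH. Equiprobable H₀ = log₂(8) = 3.0000 bits; with the given probabilities H = 2.6501 bits.
b·(H₀ − H) = 95 × (3.0000 − 2.6501) = 33.24 ms.

33 ms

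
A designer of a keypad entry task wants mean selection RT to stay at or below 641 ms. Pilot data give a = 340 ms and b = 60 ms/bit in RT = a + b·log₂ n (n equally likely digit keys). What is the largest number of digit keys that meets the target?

60·log₂ n ≤ 641 − 340 = 301, giving log₂ n ≤ 5.0167 and n ≤ 32.372. The largest whole number is 32.

32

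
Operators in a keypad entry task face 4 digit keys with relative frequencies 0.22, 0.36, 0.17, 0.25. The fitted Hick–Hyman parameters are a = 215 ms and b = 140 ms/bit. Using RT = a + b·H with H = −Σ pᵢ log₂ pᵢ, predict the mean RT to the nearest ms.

487 ms

Entropy contributions −pᵢ log₂ pᵢ: 0.4806, 0.5306, 0.4346, 0.5000; sum H = 1.9458 bits.
RT = a + bH = 215 + 140·1.9458 = 487.41 ms.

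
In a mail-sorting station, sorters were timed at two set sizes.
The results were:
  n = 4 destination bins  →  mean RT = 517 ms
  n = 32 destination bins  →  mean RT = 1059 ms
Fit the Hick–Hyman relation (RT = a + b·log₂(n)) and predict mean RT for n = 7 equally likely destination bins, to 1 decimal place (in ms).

662.9 ms

Fit slope and intercept:
  b = (1059 − 517) / (log₂ 32 − log₂ 4) = 542 / (5 − 2) = 180.667 ms/bit
  a = 517 − 180.667 × 2 = 155.667 ms
Then RT(7) = 155.667 + 180.667 × log₂ 7 = 155.667 + 180.667 × 2.8074 ≈ 662.862 ms.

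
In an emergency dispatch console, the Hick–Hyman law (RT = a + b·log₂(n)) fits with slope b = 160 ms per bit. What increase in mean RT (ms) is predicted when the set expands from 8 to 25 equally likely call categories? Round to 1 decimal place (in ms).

263.0 ms

Only the slope matters, since a is common to both: ΔRT = b·log₂(n₂/n₁).
log₂(25) − log₂(8) = 4.6439 − 3 = 1.6439.
ΔRT = 160 × 1.6439 = 263.017 ms.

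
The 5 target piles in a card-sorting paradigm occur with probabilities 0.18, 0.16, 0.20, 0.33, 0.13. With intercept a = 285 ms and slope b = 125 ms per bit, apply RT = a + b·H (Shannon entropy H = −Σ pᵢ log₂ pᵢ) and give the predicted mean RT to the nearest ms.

565 ms

H = 0.18·log₂(1/0.18) + 0.16·log₂(1/0.16) + 0.20·log₂(1/0.20) + 0.33·log₂(1/0.33) + 0.13·log₂(1/0.13) = 2.2432 bits.
RT = 285 + 125 × 2.2432 = 565.40 ms.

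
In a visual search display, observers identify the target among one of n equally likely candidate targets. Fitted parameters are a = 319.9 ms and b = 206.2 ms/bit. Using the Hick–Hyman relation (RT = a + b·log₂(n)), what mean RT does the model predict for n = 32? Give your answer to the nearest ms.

log₂(32) = 5 bits, so RT = 319.9 + 206.2 × 5 ≈ 1350.900 ms.

1351 ms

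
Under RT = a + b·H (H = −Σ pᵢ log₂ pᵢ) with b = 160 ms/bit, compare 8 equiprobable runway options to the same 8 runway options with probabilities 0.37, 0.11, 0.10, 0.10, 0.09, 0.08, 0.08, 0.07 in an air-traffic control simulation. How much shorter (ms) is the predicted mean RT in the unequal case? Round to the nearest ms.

The RT saving is b·ΔH. Equiprobable H₀ = log₂(8) = 3.0000 bits; with the given probabilities H = 2.7096 bits.
b·(H₀ − H) = 160 × (3.0000 − 2.7096) = 46.46 ms.

46 ms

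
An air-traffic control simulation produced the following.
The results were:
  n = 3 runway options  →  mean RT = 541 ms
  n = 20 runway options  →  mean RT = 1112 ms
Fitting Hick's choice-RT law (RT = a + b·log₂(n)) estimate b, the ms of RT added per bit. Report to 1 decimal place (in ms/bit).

b = (RT₂ − RT₁)/(log₂ n₂ − log₂ n₁) = (1112 − 541)/(4.3219 − 1.5850) = 208.625 ms/bit.

208.6 ms/bit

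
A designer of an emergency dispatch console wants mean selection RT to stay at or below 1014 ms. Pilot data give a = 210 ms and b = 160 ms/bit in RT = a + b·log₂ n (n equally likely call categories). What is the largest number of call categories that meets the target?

32

Information budget: (1014 − 210)/160 = 5.0250 bits, so n ≤ 2^5.0250 = 32.559 → at most 32.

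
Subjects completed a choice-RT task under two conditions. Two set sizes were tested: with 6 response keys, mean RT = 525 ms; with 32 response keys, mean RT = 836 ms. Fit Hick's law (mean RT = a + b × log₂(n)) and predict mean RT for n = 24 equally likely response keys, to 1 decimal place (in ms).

RT is linear in log₂ n, so two points fix the line:
  b = (836 − 525) / (log₂ 32 − log₂ 6) = 311 / (5 − 2.5850) = 128.776 ms/bit
  a = 525 − 128.776 × 2.5850 = 192.118 ms
Then RT(24) = 192.118 + 128.776 × log₂ 24 = 192.118 + 128.776 × 4.5850 ≈ 782.553 ms.

782.6 ms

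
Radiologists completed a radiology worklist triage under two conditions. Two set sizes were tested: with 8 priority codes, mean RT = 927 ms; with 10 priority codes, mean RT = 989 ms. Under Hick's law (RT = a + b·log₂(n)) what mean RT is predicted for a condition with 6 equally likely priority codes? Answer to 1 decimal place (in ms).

With log₂ n on the abscissa the relation is linear; from the two conditions:
  b = (989 − 927) / (log₂ 10 − log₂ 8) = 62 / (3.3219 − 3) = 192.590 ms/bit
  a = 927 − 192.590 × 3 = 349.231 ms
Then RT(6) = 349.231 + 192.590 × log₂ 6 = 349.231 + 192.590 × 2.5850 ≈ 847.068 ms.

847.1 ms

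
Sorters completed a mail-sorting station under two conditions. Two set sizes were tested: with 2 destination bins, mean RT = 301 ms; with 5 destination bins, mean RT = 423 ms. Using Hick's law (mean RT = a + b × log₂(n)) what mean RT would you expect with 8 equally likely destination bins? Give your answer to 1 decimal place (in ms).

Solve the two-equation system in a and b:
  b = (423 − 301) / (log₂ 5 − log₂ 2) = 122 / (2.3219 − 1) = 92.289 ms/bit
  a = 301 − 92.289 × 1 = 208.711 ms
Then RT(8) = 208.711 + 92.289 × log₂ 8 = 208.711 + 92.289 × 3 ≈ 485.579 ms.

485.6 ms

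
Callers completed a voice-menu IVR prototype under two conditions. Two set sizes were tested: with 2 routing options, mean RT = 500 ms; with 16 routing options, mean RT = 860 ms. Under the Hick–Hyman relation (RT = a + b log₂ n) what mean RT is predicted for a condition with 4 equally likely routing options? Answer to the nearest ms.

Fit slope and intercept:
  b = (860 − 500) / (log₂ 16 − log₂ 2) = 360 / (4 − 1) = 120 ms/bit
  a = 500 − 120 × 1 = 380 ms
Then RT(4) = 380 + 120 × log₂ 4 = 380 + 120 × 2 ≈ 620.000 ms.

620 ms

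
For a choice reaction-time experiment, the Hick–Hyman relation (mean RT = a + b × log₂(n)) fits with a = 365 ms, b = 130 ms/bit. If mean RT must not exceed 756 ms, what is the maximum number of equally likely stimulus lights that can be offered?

Information budget: (756 − 365)/130 = 3.0077 bits, so n ≤ 2^3.0077 = 8.043 → at most 8.

8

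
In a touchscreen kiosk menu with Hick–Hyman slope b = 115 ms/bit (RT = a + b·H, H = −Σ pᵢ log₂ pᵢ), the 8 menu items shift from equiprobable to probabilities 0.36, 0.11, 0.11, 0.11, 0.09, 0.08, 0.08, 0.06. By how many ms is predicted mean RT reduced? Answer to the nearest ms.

32 ms

The RT saving is b·ΔH. Equiprobable H₀ = log₂(8) = 3.0000 bits; with the given probabilities H = 2.7207 bits.
b·(H₀ − H) = 115 × (3.0000 − 2.7207) = 32.12 ms.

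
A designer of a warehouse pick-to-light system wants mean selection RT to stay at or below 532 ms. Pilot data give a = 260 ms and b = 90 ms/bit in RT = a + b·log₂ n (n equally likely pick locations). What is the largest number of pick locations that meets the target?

Information budget: (532 − 260)/90 = 3.0222 bits, so n ≤ 2^3.0222 = 8.124 → at most 8.

8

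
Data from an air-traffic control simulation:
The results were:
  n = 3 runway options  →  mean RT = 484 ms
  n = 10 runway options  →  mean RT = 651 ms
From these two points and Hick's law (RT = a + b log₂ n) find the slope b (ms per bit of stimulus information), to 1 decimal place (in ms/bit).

96.1 ms/bit

The slope on a log₂ axis is (651 − 484) / (3.3219 − 1.5850) = 96.145 ms/bit.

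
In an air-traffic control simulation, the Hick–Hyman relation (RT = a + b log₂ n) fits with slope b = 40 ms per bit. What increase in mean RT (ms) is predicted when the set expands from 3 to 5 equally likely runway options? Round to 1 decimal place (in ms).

29.5 ms

ΔRT = (a + b log₂ n₂) − (a + b log₂ n₁) = b·(log₂ n₂ − log₂ n₁).
log₂(5) − log₂(3) = 2.3219 − 1.5850 = 0.7370.
ΔRT = 40 × 0.7370 = 29.479 ms.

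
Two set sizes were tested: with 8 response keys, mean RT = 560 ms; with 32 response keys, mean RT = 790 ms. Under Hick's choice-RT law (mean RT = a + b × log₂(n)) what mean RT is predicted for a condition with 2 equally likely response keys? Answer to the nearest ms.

330 ms

RT is linear in log₂ n, so two points fix the line:
  b = (790 − 560) / (log₂ 32 − log₂ 8) = 230 / (5 − 3) = 115 ms/bit
  a = 560 − 115 × 3 = 215 ms
Then RT(2) = 215 + 115 × log₂ 2 = 215 + 115 × 1 ≈ 330.000 ms.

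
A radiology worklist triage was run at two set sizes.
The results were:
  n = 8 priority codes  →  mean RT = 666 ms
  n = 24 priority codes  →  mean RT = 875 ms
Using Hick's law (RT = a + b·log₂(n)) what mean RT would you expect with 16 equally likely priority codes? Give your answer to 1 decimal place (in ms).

With log₂ n on the abscissa the relation is linear; from the two conditions:
  b = (875 − 666) / (log₂ 24 − log₂ 8) = 209 / (4.5850 − 3) = 131.864 ms/bit
  a = 666 − 131.864 × 3 = 270.407 ms
Then RT(16) = 270.407 + 131.864 × log₂ 16 = 270.407 + 131.864 × 4 ≈ 797.864 ms.

797.9 ms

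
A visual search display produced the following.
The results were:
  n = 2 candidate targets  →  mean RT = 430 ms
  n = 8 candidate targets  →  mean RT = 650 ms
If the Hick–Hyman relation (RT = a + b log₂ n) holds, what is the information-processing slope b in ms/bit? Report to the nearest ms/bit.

The slope on a log₂ axis is (650 − 430) / (3 − 1) = 110 ms/bit.

110 ms/bit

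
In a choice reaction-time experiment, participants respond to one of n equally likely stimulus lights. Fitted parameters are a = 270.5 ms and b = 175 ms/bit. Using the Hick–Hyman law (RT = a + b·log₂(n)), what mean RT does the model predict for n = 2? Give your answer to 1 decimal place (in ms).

445.5 ms

log₂(2) = 1 bits, so RT = 270.5 + 175 × 1 ≈ 445.500 ms.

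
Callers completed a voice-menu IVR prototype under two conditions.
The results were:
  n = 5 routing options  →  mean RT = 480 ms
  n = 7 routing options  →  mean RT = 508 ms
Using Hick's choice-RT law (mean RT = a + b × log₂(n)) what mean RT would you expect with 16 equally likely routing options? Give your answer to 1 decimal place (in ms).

576.8 ms

RT is linear in log₂ n, so two points fix the line:
  b = (508 − 480) / (log₂ 7 − log₂ 5) = 28 / (2.8074 − 2.3219) = 57.681 ms/bit
  a = 480 − 57.681 × 2.3219 = 346.068 ms
Then RT(16) = 346.068 + 57.681 × log₂ 16 = 346.068 + 57.681 × 4 ≈ 576.793 ms.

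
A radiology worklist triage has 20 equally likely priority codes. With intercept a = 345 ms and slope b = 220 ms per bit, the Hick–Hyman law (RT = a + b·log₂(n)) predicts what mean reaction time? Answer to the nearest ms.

log₂(20) = 4.3219 bits, so RT = 345 + 220 × 4.3219 ≈ 1295.824 ms.

1296 ms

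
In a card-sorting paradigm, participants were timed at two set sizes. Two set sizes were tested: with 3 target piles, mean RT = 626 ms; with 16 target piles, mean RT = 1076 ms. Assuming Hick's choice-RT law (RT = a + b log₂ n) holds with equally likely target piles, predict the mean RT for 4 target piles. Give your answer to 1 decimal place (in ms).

Solve the two-equation system in a and b:
  b = (1076 − 626) / (log₂ 16 − log₂ 3) = 450 / (4 − 1.5850) = 186.333 ms/bit
  a = 626 − 186.333 × 1.5850 = 330.670 ms
Then RT(4) = 330.670 + 186.333 × log₂ 4 = 330.670 + 186.333 × 2 ≈ 703.335 ms.

703.3 ms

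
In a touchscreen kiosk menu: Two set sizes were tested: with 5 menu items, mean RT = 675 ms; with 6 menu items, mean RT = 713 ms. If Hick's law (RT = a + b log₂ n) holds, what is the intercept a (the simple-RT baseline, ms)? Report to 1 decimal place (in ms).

339.6 ms

Slope: b = (713 − 675) / (log₂ 6 − log₂ 5) = 38/0.2630 = 144.468 ms/bit.
a = RT₁ − b·log₂ n₁ = 675 − 144.468 × 2.3219 = 339.556 ms.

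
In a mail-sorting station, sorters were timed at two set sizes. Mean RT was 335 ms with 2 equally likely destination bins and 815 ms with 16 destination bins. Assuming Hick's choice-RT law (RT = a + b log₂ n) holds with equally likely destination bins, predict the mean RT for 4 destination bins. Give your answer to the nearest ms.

495 ms

Fit slope and intercept:
  b = (815 − 335) / (log₂ 16 − log₂ 2) = 480 / (4 − 1) = 160 ms/bit
  a = 335 − 160 × 1 = 175 ms
Then RT(4) = 175 + 160 × log₂ 4 = 175 + 160 × 2 ≈ 495.000 ms.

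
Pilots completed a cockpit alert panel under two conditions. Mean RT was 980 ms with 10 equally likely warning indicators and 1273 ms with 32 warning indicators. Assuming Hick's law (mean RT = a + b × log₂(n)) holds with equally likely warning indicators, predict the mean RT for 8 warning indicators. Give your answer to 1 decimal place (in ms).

923.8 ms

Fit slope and intercept:
  b = (1273 − 980) / (log₂ 32 − log₂ 10) = 293 / (5 − 3.3219) = 174.605 ms/bit
  a = 980 − 174.605 × 3.3219 = 399.974 ms
Then RT(8) = 399.974 + 174.605 × log₂ 8 = 399.974 + 174.605 × 3 ≈ 923.790 ms.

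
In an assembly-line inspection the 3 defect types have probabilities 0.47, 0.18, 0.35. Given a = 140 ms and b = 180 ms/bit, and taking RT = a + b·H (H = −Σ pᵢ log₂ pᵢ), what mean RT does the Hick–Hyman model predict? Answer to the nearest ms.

H = 0.47·log₂(1/0.47) + 0.18·log₂(1/0.18) + 0.35·log₂(1/0.35) = 1.4874 bits.
RT = 140 + 180 × 1.4874 = 407.73 ms.

408 ms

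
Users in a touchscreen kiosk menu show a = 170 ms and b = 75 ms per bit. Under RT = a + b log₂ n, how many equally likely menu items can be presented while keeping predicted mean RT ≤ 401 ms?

75·log₂ n ≤ 401 − 170 = 231, giving log₂ n ≤ 3.0800 and n ≤ 8.456. The largest whole number is 8.

8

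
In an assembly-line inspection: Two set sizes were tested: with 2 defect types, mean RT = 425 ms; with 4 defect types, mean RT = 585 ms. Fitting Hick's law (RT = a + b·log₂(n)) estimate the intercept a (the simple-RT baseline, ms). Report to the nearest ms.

b = (RT₂ − RT₁)/(log₂ n₂ − log₂ n₁) = (585 − 425)/(2 − 1) = 160 ms/bit.
Intercept: a = 425 − 160·log₂(2) = 265.000 ms.

265 ms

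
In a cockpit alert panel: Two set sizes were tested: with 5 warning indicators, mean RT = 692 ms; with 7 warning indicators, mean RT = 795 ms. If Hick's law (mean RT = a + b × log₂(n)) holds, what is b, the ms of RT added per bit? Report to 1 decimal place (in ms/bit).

212.2 ms/bit

The slope on a log₂ axis is (795 − 692) / (2.8074 − 2.3219) = 212.184 ms/bit.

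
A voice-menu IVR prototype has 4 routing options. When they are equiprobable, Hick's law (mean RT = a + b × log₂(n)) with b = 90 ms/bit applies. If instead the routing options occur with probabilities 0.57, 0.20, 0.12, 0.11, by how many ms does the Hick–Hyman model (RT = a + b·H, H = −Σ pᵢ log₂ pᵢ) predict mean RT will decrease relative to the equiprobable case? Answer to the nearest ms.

Equiprobable entropy H₀ = log₂ 4 = 2.0000 bits.
Skewed entropy H = −Σ pᵢ log₂ pᵢ = 1.6440 bits.
ΔRT = b·(H₀ − H) = 90 × 0.3560 = 32.04 ms.

32 ms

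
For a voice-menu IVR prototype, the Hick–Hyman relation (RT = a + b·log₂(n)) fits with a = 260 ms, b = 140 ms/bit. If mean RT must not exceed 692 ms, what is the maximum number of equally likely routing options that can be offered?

Set 260 + 140·log₂ n ≤ 692 → log₂ n ≤ (692 − 260)/140 = 3.0857.
So n ≤ 2^3.0857 = 8.490; the largest integer n is 8.

8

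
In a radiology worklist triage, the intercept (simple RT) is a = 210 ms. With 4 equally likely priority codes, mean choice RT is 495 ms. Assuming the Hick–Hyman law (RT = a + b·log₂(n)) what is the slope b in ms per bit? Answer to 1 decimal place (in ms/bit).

4 alternatives carry log₂ 4 = 2 bits; the choice cost is 495 − 210 = 285 ms, so b = 285/2 = 142.500 ms/bit.

142.5 ms/bit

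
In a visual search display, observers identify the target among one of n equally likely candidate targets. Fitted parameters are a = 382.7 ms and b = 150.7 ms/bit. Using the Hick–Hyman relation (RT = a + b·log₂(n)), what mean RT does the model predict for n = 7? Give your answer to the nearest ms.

log₂(7) = 2.8074 bits, so RT = 382.7 + 150.7 × 2.8074 ≈ 805.768 ms.

806 ms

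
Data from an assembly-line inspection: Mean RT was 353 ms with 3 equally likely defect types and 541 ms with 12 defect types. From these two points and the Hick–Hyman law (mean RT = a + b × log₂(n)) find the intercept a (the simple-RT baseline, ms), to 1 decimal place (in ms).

204.0 ms

Slope: b = (541 − 353) / (log₂ 12 − log₂ 3) = 188/2.0000 = 94.000 ms/bit.
a = RT₁ − b·log₂ n₁ = 353 − 94.000 × 1.5850 = 204.014 ms.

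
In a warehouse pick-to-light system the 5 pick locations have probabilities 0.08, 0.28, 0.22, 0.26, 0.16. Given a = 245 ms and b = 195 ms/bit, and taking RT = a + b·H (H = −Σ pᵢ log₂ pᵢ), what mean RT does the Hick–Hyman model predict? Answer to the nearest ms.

677 ms

Entropy contributions −pᵢ log₂ pᵢ: 0.2915, 0.5142, 0.4806, 0.5053, 0.4230; sum H = 2.2146 bits.
RT = a + bH = 245 + 195·2.2146 = 676.85 ms.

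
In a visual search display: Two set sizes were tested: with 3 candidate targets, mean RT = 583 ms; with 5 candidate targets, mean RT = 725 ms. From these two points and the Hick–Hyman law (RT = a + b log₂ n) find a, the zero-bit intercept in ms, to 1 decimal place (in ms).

b = (RT₂ − RT₁)/(log₂ n₂ − log₂ n₁) = (725 − 583)/(2.3219 − 1.5850) = 192.682 ms/bit.
a = RT₁ − b·log₂ n₁ = 583 − 192.682 × 1.5850 = 277.606 ms.

277.6 ms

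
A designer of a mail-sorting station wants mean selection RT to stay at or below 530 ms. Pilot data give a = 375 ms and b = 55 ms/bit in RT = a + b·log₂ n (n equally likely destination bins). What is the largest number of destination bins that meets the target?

Set 375 + 55·log₂ n ≤ 530 → log₂ n ≤ (530 − 375)/55 = 2.8182.
So n ≤ 2^2.8182 = 7.053; the largest integer n is 7.

7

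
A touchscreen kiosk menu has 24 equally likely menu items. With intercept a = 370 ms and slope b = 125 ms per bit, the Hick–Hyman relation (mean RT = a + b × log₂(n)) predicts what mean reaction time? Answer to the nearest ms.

943 ms

log₂(24) = 4.5850 bits, so RT = 370 + 125 × 4.5850 ≈ 943.120 ms.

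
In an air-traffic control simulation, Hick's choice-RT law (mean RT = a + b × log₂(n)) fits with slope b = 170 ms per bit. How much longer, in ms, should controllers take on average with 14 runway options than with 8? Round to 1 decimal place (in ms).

137.3 ms

ΔRT = (a + b log₂ n₂) − (a + b log₂ n₁) = b·(log₂ n₂ − log₂ n₁).
log₂(14) − log₂(8) = 3.8074 − 3 = 0.8074.
ΔRT = 170 × 0.8074 = 137.250 ms.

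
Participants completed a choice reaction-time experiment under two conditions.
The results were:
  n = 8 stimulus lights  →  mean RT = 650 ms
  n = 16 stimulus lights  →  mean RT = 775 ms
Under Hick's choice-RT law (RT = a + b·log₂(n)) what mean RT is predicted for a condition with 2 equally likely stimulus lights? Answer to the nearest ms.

With log₂ n on the abscissa the relation is linear; from the two conditions:
  b = (775 − 650) / (log₂ 16 − log₂ 8) = 125 / (4 − 3) = 125 ms/bit
  a = 650 − 125 × 3 = 275 ms
Then RT(2) = 275 + 125 × log₂ 2 = 275 + 125 × 1 ≈ 400.000 ms.

400 ms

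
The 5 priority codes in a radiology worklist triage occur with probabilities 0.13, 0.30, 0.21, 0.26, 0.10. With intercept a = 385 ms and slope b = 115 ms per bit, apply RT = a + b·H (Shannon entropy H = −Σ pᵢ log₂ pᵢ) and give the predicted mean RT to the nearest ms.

640 ms

Entropy contributions −pᵢ log₂ pᵢ: 0.3826, 0.5211, 0.4728, 0.5053, 0.3322; sum H = 2.2140 bits.
RT = a + bH = 385 + 115·2.2140 = 639.61 ms.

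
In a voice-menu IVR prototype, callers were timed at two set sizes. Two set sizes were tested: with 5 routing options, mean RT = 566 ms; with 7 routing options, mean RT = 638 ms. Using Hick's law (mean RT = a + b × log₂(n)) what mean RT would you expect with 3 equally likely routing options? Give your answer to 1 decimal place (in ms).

With log₂ n on the abscissa the relation is linear; from the two conditions:
  b = (638 − 566) / (log₂ 7 − log₂ 5) = 72 / (2.8074 − 2.3219) = 148.323 ms/bit
  a = 566 − 148.323 × 2.3219 = 221.604 ms
Then RT(3) = 221.604 + 148.323 × log₂ 3 = 221.604 + 148.323 × 1.5850 ≈ 456.691 ms.

456.7 ms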